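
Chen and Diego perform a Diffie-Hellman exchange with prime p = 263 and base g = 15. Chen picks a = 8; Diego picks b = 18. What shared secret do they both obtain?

70

Diego sends B = g^b mod p = 15^18 mod 263.
15^1 ≡ 15 (mod 263)
15^2 = (15^1)^2 ≡ 15^2 = 225 ≡ 225 (mod 263)
15^4 = (15^2)^2 ≡ 225^2 = 50625 ≡ 129 (mod 263)
15^8 = (15^4)^2 ≡ 129^2 = 16641 ≡ 72 (mod 263)
15^16 = (15^8)^2 ≡ 72^2 = 5184 ≡ 187 (mod 263)
15^18 = 15^16 · 15^2 ≡ 187 · 225 ≡ 258 (mod 263).
So B = 258. Chen then computes K = B^a mod p = 258^8 mod 263.
258^1 ≡ 258 (mod 263)
258^2 = (258^1)^2 ≡ 258^2 = 66564 ≡ 25 (mod 263)
258^4 = (258^2)^2 ≡ 25^2 = 625 ≡ 99 (mod 263)
258^8 = (258^4)^2 ≡ 99^2 = 9801 ≡ 70 (mod 263)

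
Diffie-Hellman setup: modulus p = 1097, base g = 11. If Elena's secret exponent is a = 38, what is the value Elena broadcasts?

1072

Public value = 11^38 (mod 1097).
11^1 ≡ 11 (mod 1097)
11^2 = (11^1)^2 ≡ 11^2 = 121 ≡ 121 (mod 1097)
11^4 = (11^2)^2 ≡ 121^2 = 14641 ≡ 380 (mod 1097)
11^8 = (11^4)^2 ≡ 380^2 = 144400 ≡ 693 (mod 1097)
11^16 = (11^8)^2 ≡ 693^2 = 480249 ≡ 860 (mod 1097)
11^32 = (11^16)^2 ≡ 860^2 = 739600 ≡ 222 (mod 1097)
11^38 = 11^32 · 11^4 · 11^2 ≡ 222 · 380 · 121 ≡ 1072 (mod 1097).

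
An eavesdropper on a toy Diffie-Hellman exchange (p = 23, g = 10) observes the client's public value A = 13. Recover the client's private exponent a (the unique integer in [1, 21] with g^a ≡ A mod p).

12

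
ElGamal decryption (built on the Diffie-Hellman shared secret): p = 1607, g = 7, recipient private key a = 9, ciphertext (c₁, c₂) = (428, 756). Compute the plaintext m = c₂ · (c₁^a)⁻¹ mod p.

Shared mask s = c₁^a mod p = 428^9 mod 1607.
428^1 ≡ 428 (mod 1607)
428^2 = (428^1)^2 ≡ 428^2 = 183184 ≡ 1593 (mod 1607)
428^4 = (428^2)^2 ≡ 1593^2 = 2537649 ≡ 196 (mod 1607)
428^8 = (428^4)^2 ≡ 196^2 = 38416 ≡ 1455 (mod 1607)
428^9 = 428^8 · 428^1 ≡ 1455 · 428 ≡ 831 (mod 1607).
So s = 831; s⁻¹ ≡ 263 (mod 1607).
m = c₂ · s⁻¹ mod 1607 = 756 · 263 mod 1607 = 1167.

1167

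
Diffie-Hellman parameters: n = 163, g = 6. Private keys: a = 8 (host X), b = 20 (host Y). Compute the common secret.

77

Host Y sends B = g^b mod n = 6^20 mod 163.
6^1 ≡ 6 (mod 163)
6^2 = (6^1)^2 ≡ 6^2 = 36 ≡ 36 (mod 163)
6^4 = (6^2)^2 ≡ 36^2 = 1296 ≡ 155 (mod 163)
6^8 = (6^4)^2 ≡ 155^2 = 24025 ≡ 64 (mod 163)
6^16 = (6^8)^2 ≡ 64^2 = 4096 ≡ 21 (mod 163)
6^20 = 6^16 · 6^4 ≡ 21 · 155 ≡ 158 (mod 163).
So B = 158. Host X then computes K = B^a mod n = 158^8 mod 163.
158^1 ≡ 158 (mod 163)
158^2 = (158^1)^2 ≡ 158^2 = 24964 ≡ 25 (mod 163)
158^4 = (158^2)^2 ≡ 25^2 = 625 ≡ 136 (mod 163)
158^8 = (158^4)^2 ≡ 136^2 = 18496 ≡ 77 (mod 163)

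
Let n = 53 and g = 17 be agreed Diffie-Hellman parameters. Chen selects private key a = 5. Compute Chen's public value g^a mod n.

Public value = 17^5 mod 53.
17^1 ≡ 17 (mod 53)
17^2 = (17^1)^2 ≡ 17^2 = 289 ≡ 24 (mod 53)
17^4 = (17^2)^2 ≡ 24^2 = 576 ≡ 46 (mod 53)
17^5 = 17^4 · 17^1 ≡ 46 · 17 ≡ 40 (mod 53).

40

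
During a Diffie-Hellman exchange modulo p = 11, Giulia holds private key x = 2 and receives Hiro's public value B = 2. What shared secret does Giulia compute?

4

Shared key K = 2^2 mod 11.
2^1 ≡ 2 (mod 11)
2^2 = (2^1)^2 ≡ 2^2 = 4 ≡ 4 (mod 11)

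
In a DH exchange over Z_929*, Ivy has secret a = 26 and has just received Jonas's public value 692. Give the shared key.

Shared key K = 692^26 mod 929.
692^1 ≡ 692 (mod 929)
692^2 = (692^1)^2 ≡ 692^2 = 478864 ≡ 429 (mod 929)
692^4 = (692^2)^2 ≡ 429^2 = 184041 ≡ 99 (mod 929)
692^8 = (692^4)^2 ≡ 99^2 = 9801 ≡ 511 (mod 929)
692^16 = (692^8)^2 ≡ 511^2 = 261121 ≡ 72 (mod 929)
692^26 = 692^16 · 692^8 · 692^2 ≡ 72 · 511 · 429 ≡ 58 (mod 929).

58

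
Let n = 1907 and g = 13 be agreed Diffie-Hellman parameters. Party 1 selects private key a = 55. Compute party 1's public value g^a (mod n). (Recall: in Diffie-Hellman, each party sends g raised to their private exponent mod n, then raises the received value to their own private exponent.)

Public value = 13^55 (mod 1907).
13^1 ≡ 13 (mod 1907)
13^2 = (13^1)^2 ≡ 13^2 = 169 ≡ 169 (mod 1907)
13^4 = (13^2)^2 ≡ 169^2 = 28561 ≡ 1863 (mod 1907)
13^8 = (13^4)^2 ≡ 1863^2 = 3470769 ≡ 29 (mod 1907)
13^16 = (13^8)^2 ≡ 29^2 = 841 ≡ 841 (mod 1907)
13^32 = (13^16)^2 ≡ 841^2 = 707281 ≡ 1691 (mod 1907)
13^55 = 13^32 · 13^16 · 13^4 · 13^2 · 13^1 ≡ 1691 · 841 · 1863 · 169 · 13 ≡ 665 (mod 1907).

665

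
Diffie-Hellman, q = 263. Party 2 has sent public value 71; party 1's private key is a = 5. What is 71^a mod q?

Shared key K = 71^5 mod 263.
71^1 ≡ 71 (mod 263)
71^2 = (71^1)^2 ≡ 71^2 = 5041 ≡ 44 (mod 263)
71^4 = (71^2)^2 ≡ 44^2 = 1936 ≡ 95 (mod 263)
71^5 = 71^4 · 71^1 ≡ 95 · 71 ≡ 170 (mod 263).

170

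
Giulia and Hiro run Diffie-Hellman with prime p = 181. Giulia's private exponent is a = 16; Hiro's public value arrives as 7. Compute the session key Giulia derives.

48

Shared key K = 7^16 mod 181.
7^1 ≡ 7 (mod 181)
7^2 = (7^1)^2 ≡ 7^2 = 49 ≡ 49 (mod 181)
7^4 = (7^2)^2 ≡ 49^2 = 2401 ≡ 48 (mod 181)
7^8 = (7^4)^2 ≡ 48^2 = 2304 ≡ 132 (mod 181)
7^16 = (7^8)^2 ≡ 132^2 = 17424 ≡ 48 (mod 181)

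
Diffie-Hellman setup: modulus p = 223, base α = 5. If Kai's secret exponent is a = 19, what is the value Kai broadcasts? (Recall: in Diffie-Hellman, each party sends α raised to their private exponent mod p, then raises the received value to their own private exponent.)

150

Public value = 5^{19} \pmod{223}.
5^1 ≡ 5 (mod 223)
5^2 = (5^1)^2 ≡ 5^2 = 25 ≡ 25 (mod 223)
5^4 = (5^2)^2 ≡ 25^2 = 625 ≡ 179 (mod 223)
5^8 = (5^4)^2 ≡ 179^2 = 32041 ≡ 152 (mod 223)
5^16 = (5^8)^2 ≡ 152^2 = 23104 ≡ 135 (mod 223)
5^19 = 5^16 · 5^2 · 5^1 ≡ 135 · 25 · 5 ≡ 150 (mod 223).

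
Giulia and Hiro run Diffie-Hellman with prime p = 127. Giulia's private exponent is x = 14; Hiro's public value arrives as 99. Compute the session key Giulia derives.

Shared key K = 99^14 mod 127.
99^1 ≡ 99 (mod 127)
99^2 = (99^1)^2 ≡ 99^2 = 9801 ≡ 22 (mod 127)
99^4 = (99^2)^2 ≡ 22^2 = 484 ≡ 103 (mod 127)
99^8 = (99^4)^2 ≡ 103^2 = 10609 ≡ 68 (mod 127)
99^14 = 99^8 · 99^4 · 99^2 ≡ 68 · 103 · 22 ≡ 37 (mod 127).

37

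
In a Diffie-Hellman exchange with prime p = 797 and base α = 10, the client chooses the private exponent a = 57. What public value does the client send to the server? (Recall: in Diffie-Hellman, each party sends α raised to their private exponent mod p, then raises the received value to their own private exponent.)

Public value = 10^57 mod 797.
10^1 ≡ 10 (mod 797)
10^2 = (10^1)^2 ≡ 10^2 = 100 ≡ 100 (mod 797)
10^4 = (10^2)^2 ≡ 100^2 = 10000 ≡ 436 (mod 797)
10^8 = (10^4)^2 ≡ 436^2 = 190096 ≡ 410 (mod 797)
10^16 = (10^8)^2 ≡ 410^2 = 168100 ≡ 730 (mod 797)
10^32 = (10^16)^2 ≡ 730^2 = 532900 ≡ 504 (mod 797)
10^57 = 10^32 · 10^16 · 10^8 · 10^1 ≡ 504 · 730 · 410 · 10 ≡ 461 (mod 797).

461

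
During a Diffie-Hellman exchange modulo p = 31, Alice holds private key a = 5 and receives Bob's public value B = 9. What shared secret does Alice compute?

25

Shared key K = 9^5 mod 31.
9^1 ≡ 9 (mod 31)
9^2 = (9^1)^2 ≡ 9^2 = 81 ≡ 19 (mod 31)
9^4 = (9^2)^2 ≡ 19^2 = 361 ≡ 20 (mod 31)
9^5 = 9^4 · 9^1 ≡ 20 · 9 ≡ 25 (mod 31).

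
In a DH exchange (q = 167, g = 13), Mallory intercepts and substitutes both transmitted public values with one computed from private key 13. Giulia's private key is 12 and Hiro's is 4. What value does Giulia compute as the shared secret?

Giulia receives Mallory's public value M = 13^13 mod 167 instead of the honest one.
13^1 ≡ 13 (mod 167)
13^2 = (13^1)^2 ≡ 13^2 = 169 ≡ 2 (mod 167)
13^4 = (13^2)^2 ≡ 2^2 = 4 ≡ 4 (mod 167)
13^8 = (13^4)^2 ≡ 4^2 = 16 ≡ 16 (mod 167)
13^13 = 13^8 · 13^4 · 13^1 ≡ 16 · 4 · 13 ≡ 164 (mod 167).
So M = 164. Giulia computes K = M^12 mod 167.
164^1 ≡ 164 (mod 167)
164^2 = (164^1)^2 ≡ 164^2 = 26896 ≡ 9 (mod 167)
164^4 = (164^2)^2 ≡ 9^2 = 81 ≡ 81 (mod 167)
164^8 = (164^4)^2 ≡ 81^2 = 6561 ≡ 48 (mod 167)
164^12 = 164^8 · 164^4 ≡ 48 · 81 ≡ 47 (mod 167).

47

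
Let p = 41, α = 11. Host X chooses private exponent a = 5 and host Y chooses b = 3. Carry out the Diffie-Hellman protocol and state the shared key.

27

Host X sends A = α^a mod p = 11^5 mod 41.
11^1 ≡ 11 (mod 41)
11^2 = (11^1)^2 ≡ 11^2 = 121 ≡ 39 (mod 41)
11^4 = (11^2)^2 ≡ 39^2 = 1521 ≡ 4 (mod 41)
11^5 = 11^4 · 11^1 ≡ 4 · 11 ≡ 3 (mod 41).
So A = 3. Host Y then computes K = A^b mod p = 3^3 mod 41.
3^1 ≡ 3 (mod 41)
3^2 = (3^1)^2 ≡ 3^2 = 9 ≡ 9 (mod 41)
3^3 = 3^2 · 3^1 ≡ 9 · 3 ≡ 27 (mod 41).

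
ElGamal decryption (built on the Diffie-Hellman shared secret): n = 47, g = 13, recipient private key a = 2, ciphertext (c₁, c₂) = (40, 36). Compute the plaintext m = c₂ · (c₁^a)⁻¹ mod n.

Shared mask s = c₁^a mod n = 40^2 mod 47.
40^1 ≡ 40 (mod 47)
40^2 = (40^1)^2 ≡ 40^2 = 1600 ≡ 2 (mod 47)
So s = 2; s⁻¹ ≡ 24 (mod 47).
m = c₂ · s⁻¹ mod 47 = 36 · 24 mod 47 = 18.

18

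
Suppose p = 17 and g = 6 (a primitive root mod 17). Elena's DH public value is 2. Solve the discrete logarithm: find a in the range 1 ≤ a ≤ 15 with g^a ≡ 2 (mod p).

2

Try successive powers of 6 modulo 17:
6^1 ≡ 6
6^2 ≡ 2
Found: a = 2.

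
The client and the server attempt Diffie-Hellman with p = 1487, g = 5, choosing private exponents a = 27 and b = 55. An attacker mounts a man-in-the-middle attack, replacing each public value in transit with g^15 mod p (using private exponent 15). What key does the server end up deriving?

The server receives an attacker's public value M = 5^15 mod 1487 instead of the honest one.
5^1 ≡ 5 (mod 1487)
5^2 = (5^1)^2 ≡ 5^2 = 25 ≡ 25 (mod 1487)
5^4 = (5^2)^2 ≡ 25^2 = 625 ≡ 625 (mod 1487)
5^8 = (5^4)^2 ≡ 625^2 = 390625 ≡ 1031 (mod 1487)
5^15 = 5^8 · 5^4 · 5^2 · 5^1 ≡ 1031 · 625 · 25 · 5 ≡ 546 (mod 1487).
So M = 546. The server computes K = M^55 mod 1487.
546^1 ≡ 546 (mod 1487)
546^2 = (546^1)^2 ≡ 546^2 = 298116 ≡ 716 (mod 1487)
546^4 = (546^2)^2 ≡ 716^2 = 512656 ≡ 1128 (mod 1487)
546^8 = (546^4)^2 ≡ 1128^2 = 1272384 ≡ 999 (mod 1487)
546^16 = (546^8)^2 ≡ 999^2 = 998001 ≡ 224 (mod 1487)
546^32 = (546^16)^2 ≡ 224^2 = 50176 ≡ 1105 (mod 1487)
546^55 = 546^32 · 546^16 · 546^4 · 546^2 · 546^1 ≡ 1105 · 224 · 1128 · 716 · 546 ≡ 832 (mod 1487).

832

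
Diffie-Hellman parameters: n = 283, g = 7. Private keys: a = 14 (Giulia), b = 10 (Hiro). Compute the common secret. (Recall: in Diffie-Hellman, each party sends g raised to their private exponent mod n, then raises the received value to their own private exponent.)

81

Giulia sends A = g^a mod n = 7^14 mod 283.
7^1 ≡ 7 (mod 283)
7^2 = (7^1)^2 ≡ 7^2 = 49 ≡ 49 (mod 283)
7^4 = (7^2)^2 ≡ 49^2 = 2401 ≡ 137 (mod 283)
7^8 = (7^4)^2 ≡ 137^2 = 18769 ≡ 91 (mod 283)
7^14 = 7^8 · 7^4 · 7^2 ≡ 91 · 137 · 49 ≡ 169 (mod 283).
So A = 169. Hiro then computes K = A^b mod n = 169^10 mod 283.
169^1 ≡ 169 (mod 283)
169^2 = (169^1)^2 ≡ 169^2 = 28561 ≡ 261 (mod 283)
169^4 = (169^2)^2 ≡ 261^2 = 68121 ≡ 201 (mod 283)
169^8 = (169^4)^2 ≡ 201^2 = 40401 ≡ 215 (mod 283)
169^10 = 169^8 · 169^2 ≡ 215 · 261 ≡ 81 (mod 283).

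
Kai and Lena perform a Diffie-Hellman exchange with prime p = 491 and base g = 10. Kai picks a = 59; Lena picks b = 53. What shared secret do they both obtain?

267

Lena sends B = g^b mod p = 10^53 mod 491.
10^1 ≡ 10 (mod 491)
10^2 = (10^1)^2 ≡ 10^2 = 100 ≡ 100 (mod 491)
10^4 = (10^2)^2 ≡ 100^2 = 10000 ≡ 180 (mod 491)
10^8 = (10^4)^2 ≡ 180^2 = 32400 ≡ 485 (mod 491)
10^16 = (10^8)^2 ≡ 485^2 = 235225 ≡ 36 (mod 491)
10^32 = (10^16)^2 ≡ 36^2 = 1296 ≡ 314 (mod 491)
10^53 = 10^32 · 10^16 · 10^4 · 10^1 ≡ 314 · 36 · 180 · 10 ≡ 160 (mod 491).
So B = 160. Kai then computes K = B^a mod p = 160^59 mod 491.
160^1 ≡ 160 (mod 491)
160^2 = (160^1)^2 ≡ 160^2 = 25600 ≡ 68 (mod 491)
160^4 = (160^2)^2 ≡ 68^2 = 4624 ≡ 205 (mod 491)
160^8 = (160^4)^2 ≡ 205^2 = 42025 ≡ 290 (mod 491)
160^16 = (160^8)^2 ≡ 290^2 = 84100 ≡ 139 (mod 491)
160^32 = (160^16)^2 ≡ 139^2 = 19321 ≡ 172 (mod 491)
160^59 = 160^32 · 160^16 · 160^8 · 160^2 · 160^1 ≡ 172 · 139 · 290 · 68 · 160 ≡ 267 (mod 491).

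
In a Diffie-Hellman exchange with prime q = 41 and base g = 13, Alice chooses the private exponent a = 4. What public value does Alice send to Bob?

25

Public value = 13^4 mod 41.
13^1 ≡ 13 (mod 41)
13^2 = (13^1)^2 ≡ 13^2 = 169 ≡ 5 (mod 41)
13^4 = (13^2)^2 ≡ 5^2 = 25 ≡ 25 (mod 41)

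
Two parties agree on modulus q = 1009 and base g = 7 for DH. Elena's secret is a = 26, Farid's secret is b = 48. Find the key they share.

763

Farid sends B = g^b mod q = 7^48 mod 1009.
7^1 ≡ 7 (mod 1009)
7^2 = (7^1)^2 ≡ 7^2 = 49 ≡ 49 (mod 1009)
7^4 = (7^2)^2 ≡ 49^2 = 2401 ≡ 383 (mod 1009)
7^8 = (7^4)^2 ≡ 383^2 = 146689 ≡ 384 (mod 1009)
7^16 = (7^8)^2 ≡ 384^2 = 147456 ≡ 142 (mod 1009)
7^32 = (7^16)^2 ≡ 142^2 = 20164 ≡ 993 (mod 1009)
7^48 = 7^32 · 7^16 ≡ 993 · 142 ≡ 755 (mod 1009).
So B = 755. Elena then computes K = B^a mod q = 755^26 mod 1009.
755^1 ≡ 755 (mod 1009)
755^2 = (755^1)^2 ≡ 755^2 = 570025 ≡ 949 (mod 1009)
755^4 = (755^2)^2 ≡ 949^2 = 900601 ≡ 573 (mod 1009)
755^8 = (755^4)^2 ≡ 573^2 = 328329 ≡ 404 (mod 1009)
755^16 = (755^8)^2 ≡ 404^2 = 163216 ≡ 767 (mod 1009)
755^26 = 755^16 · 755^8 · 755^2 ≡ 767 · 404 · 949 ≡ 763 (mod 1009).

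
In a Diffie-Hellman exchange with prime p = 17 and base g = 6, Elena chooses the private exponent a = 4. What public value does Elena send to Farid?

4

Public value = 6^{4} \pmod{17}.
6^1 ≡ 6 (mod 17)
6^2 = (6^1)^2 ≡ 6^2 = 36 ≡ 2 (mod 17)
6^4 = (6^2)^2 ≡ 2^2 = 4 ≡ 4 (mod 17)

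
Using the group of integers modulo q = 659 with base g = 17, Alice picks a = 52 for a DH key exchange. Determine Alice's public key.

Public value = 17^52 mod 659.
17^1 ≡ 17 (mod 659)
17^2 = (17^1)^2 ≡ 17^2 = 289 ≡ 289 (mod 659)
17^4 = (17^2)^2 ≡ 289^2 = 83521 ≡ 487 (mod 659)
17^8 = (17^4)^2 ≡ 487^2 = 237169 ≡ 588 (mod 659)
17^16 = (17^8)^2 ≡ 588^2 = 345744 ≡ 428 (mod 659)
17^32 = (17^16)^2 ≡ 428^2 = 183184 ≡ 641 (mod 659)
17^52 = 17^32 · 17^16 · 17^4 ≡ 641 · 428 · 487 ≡ 498 (mod 659).

498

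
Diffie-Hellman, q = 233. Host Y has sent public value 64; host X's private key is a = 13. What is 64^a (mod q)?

Shared key K = 64^13 mod 233.
64^1 ≡ 64 (mod 233)
64^2 = (64^1)^2 ≡ 64^2 = 4096 ≡ 135 (mod 233)
64^4 = (64^2)^2 ≡ 135^2 = 18225 ≡ 51 (mod 233)
64^8 = (64^4)^2 ≡ 51^2 = 2601 ≡ 38 (mod 233)
64^13 = 64^8 · 64^4 · 64^1 ≡ 38 · 51 · 64 ≡ 76 (mod 233).

76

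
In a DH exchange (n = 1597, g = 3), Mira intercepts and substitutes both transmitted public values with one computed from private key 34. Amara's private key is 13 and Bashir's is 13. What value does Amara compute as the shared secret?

Amara receives Mira's public value M = 3^34 mod 1597 instead of the honest one.
3^1 ≡ 3 (mod 1597)
3^2 = (3^1)^2 ≡ 3^2 = 9 ≡ 9 (mod 1597)
3^4 = (3^2)^2 ≡ 9^2 = 81 ≡ 81 (mod 1597)
3^8 = (3^4)^2 ≡ 81^2 = 6561 ≡ 173 (mod 1597)
3^16 = (3^8)^2 ≡ 173^2 = 29929 ≡ 1183 (mod 1597)
3^32 = (3^16)^2 ≡ 1183^2 = 1399489 ≡ 517 (mod 1597)
3^34 = 3^32 · 3^2 ≡ 517 · 9 ≡ 1459 (mod 1597).
So M = 1459. Amara computes K = M^13 mod 1597.
1459^1 ≡ 1459 (mod 1597)
1459^2 = (1459^1)^2 ≡ 1459^2 = 2128681 ≡ 1477 (mod 1597)
1459^4 = (1459^2)^2 ≡ 1477^2 = 2181529 ≡ 27 (mod 1597)
1459^8 = (1459^4)^2 ≡ 27^2 = 729 ≡ 729 (mod 1597)
1459^13 = 1459^8 · 1459^4 · 1459^1 ≡ 729 · 27 · 1459 ≡ 243 (mod 1597).

243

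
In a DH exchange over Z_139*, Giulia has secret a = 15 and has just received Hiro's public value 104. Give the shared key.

105

Shared key K = 104^15 mod 139.
104^1 ≡ 104 (mod 139)
104^2 = (104^1)^2 ≡ 104^2 = 10816 ≡ 113 (mod 139)
104^4 = (104^2)^2 ≡ 113^2 = 12769 ≡ 120 (mod 139)
104^8 = (104^4)^2 ≡ 120^2 = 14400 ≡ 83 (mod 139)
104^15 = 104^8 · 104^4 · 104^2 · 104^1 ≡ 83 · 120 · 113 · 104 ≡ 105 (mod 139).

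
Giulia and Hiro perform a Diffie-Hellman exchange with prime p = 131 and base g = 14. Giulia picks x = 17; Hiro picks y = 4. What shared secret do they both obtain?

7

Hiro sends B = g^y mod p = 14^4 mod 131.
14^1 ≡ 14 (mod 131)
14^2 = (14^1)^2 ≡ 14^2 = 196 ≡ 65 (mod 131)
14^4 = (14^2)^2 ≡ 65^2 = 4225 ≡ 33 (mod 131)
So B = 33. Giulia then computes K = B^x mod p = 33^17 mod 131.
33^1 ≡ 33 (mod 131)
33^2 = (33^1)^2 ≡ 33^2 = 1089 ≡ 41 (mod 131)
33^4 = (33^2)^2 ≡ 41^2 = 1681 ≡ 109 (mod 131)
33^8 = (33^4)^2 ≡ 109^2 = 11881 ≡ 91 (mod 131)
33^16 = (33^8)^2 ≡ 91^2 = 8281 ≡ 28 (mod 131)
33^17 = 33^16 · 33^1 ≡ 28 · 33 ≡ 7 (mod 131).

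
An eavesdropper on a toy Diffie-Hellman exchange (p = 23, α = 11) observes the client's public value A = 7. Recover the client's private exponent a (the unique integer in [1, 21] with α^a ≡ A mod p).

7

Try successive powers of 11 modulo 23:
11^1 ≡ 11
11^2 ≡ 6
11^3 ≡ 20
11^4 ≡ 13
11^5 ≡ 5
11^6 ≡ 9
11^7 ≡ 7
Found: a = 7.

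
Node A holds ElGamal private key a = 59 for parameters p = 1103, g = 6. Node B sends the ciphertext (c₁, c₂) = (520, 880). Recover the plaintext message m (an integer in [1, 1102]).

453

Shared mask s = c₁^a mod p = 520^59 mod 1103.
520^1 ≡ 520 (mod 1103)
520^2 = (520^1)^2 ≡ 520^2 = 270400 ≡ 165 (mod 1103)
520^4 = (520^2)^2 ≡ 165^2 = 27225 ≡ 753 (mod 1103)
520^8 = (520^4)^2 ≡ 753^2 = 567009 ≡ 67 (mod 1103)
520^16 = (520^8)^2 ≡ 67^2 = 4489 ≡ 77 (mod 1103)
520^32 = (520^16)^2 ≡ 77^2 = 5929 ≡ 414 (mod 1103)
520^59 = 520^32 · 520^16 · 520^8 · 520^2 · 520^1 ≡ 414 · 77 · 67 · 165 · 520 ≡ 355 (mod 1103).
So s = 355; s⁻¹ ≡ 87 (mod 1103).
m = c₂ · s⁻¹ mod 1103 = 880 · 87 mod 1103 = 453.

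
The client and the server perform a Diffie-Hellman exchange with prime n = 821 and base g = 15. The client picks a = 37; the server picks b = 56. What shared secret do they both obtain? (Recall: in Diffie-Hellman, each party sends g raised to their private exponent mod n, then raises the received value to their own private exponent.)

671

The server sends B = g^b mod n = 15^56 mod 821.
15^1 ≡ 15 (mod 821)
15^2 = (15^1)^2 ≡ 15^2 = 225 ≡ 225 (mod 821)
15^4 = (15^2)^2 ≡ 225^2 = 50625 ≡ 544 (mod 821)
15^8 = (15^4)^2 ≡ 544^2 = 295936 ≡ 376 (mod 821)
15^16 = (15^8)^2 ≡ 376^2 = 141376 ≡ 164 (mod 821)
15^32 = (15^16)^2 ≡ 164^2 = 26896 ≡ 624 (mod 821)
15^56 = 15^32 · 15^16 · 15^8 ≡ 624 · 164 · 376 ≡ 529 (mod 821).
So B = 529. The client then computes K = B^a mod n = 529^37 mod 821.
529^1 ≡ 529 (mod 821)
529^2 = (529^1)^2 ≡ 529^2 = 279841 ≡ 701 (mod 821)
529^4 = (529^2)^2 ≡ 701^2 = 491401 ≡ 443 (mod 821)
529^8 = (529^4)^2 ≡ 443^2 = 196249 ≡ 30 (mod 821)
529^16 = (529^8)^2 ≡ 30^2 = 900 ≡ 79 (mod 821)
529^32 = (529^16)^2 ≡ 79^2 = 6241 ≡ 494 (mod 821)
529^37 = 529^32 · 529^4 · 529^1 ≡ 494 · 443 · 529 ≡ 671 (mod 821).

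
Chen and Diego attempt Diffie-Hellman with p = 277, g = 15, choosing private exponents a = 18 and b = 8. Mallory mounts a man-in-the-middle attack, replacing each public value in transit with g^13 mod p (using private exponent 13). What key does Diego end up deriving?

Diego receives Mallory's public value M = 15^13 mod 277 instead of the honest one.
15^1 ≡ 15 (mod 277)
15^2 = (15^1)^2 ≡ 15^2 = 225 ≡ 225 (mod 277)
15^4 = (15^2)^2 ≡ 225^2 = 50625 ≡ 211 (mod 277)
15^8 = (15^4)^2 ≡ 211^2 = 44521 ≡ 201 (mod 277)
15^13 = 15^8 · 15^4 · 15^1 ≡ 201 · 211 · 15 ≡ 173 (mod 277).
So M = 173. Diego computes K = M^8 mod 277.
173^1 ≡ 173 (mod 277)
173^2 = (173^1)^2 ≡ 173^2 = 29929 ≡ 13 (mod 277)
173^4 = (173^2)^2 ≡ 13^2 = 169 ≡ 169 (mod 277)
173^8 = (173^4)^2 ≡ 169^2 = 28561 ≡ 30 (mod 277)

30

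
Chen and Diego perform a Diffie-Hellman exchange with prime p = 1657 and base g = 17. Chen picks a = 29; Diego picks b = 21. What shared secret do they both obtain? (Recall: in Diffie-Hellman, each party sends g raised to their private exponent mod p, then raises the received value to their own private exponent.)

Diego sends B = g^b mod p = 17^21 mod 1657.
17^1 ≡ 17 (mod 1657)
17^2 = (17^1)^2 ≡ 17^2 = 289 ≡ 289 (mod 1657)
17^4 = (17^2)^2 ≡ 289^2 = 83521 ≡ 671 (mod 1657)
17^8 = (17^4)^2 ≡ 671^2 = 450241 ≡ 1194 (mod 1657)
17^16 = (17^8)^2 ≡ 1194^2 = 1425636 ≡ 616 (mod 1657)
17^21 = 17^16 · 17^4 · 17^1 ≡ 616 · 671 · 17 ≡ 1032 (mod 1657).
So B = 1032. Chen then computes K = B^a mod p = 1032^29 mod 1657.
1032^1 ≡ 1032 (mod 1657)
1032^2 = (1032^1)^2 ≡ 1032^2 = 1065024 ≡ 1230 (mod 1657)
1032^4 = (1032^2)^2 ≡ 1230^2 = 1512900 ≡ 59 (mod 1657)
1032^8 = (1032^4)^2 ≡ 59^2 = 3481 ≡ 167 (mod 1657)
1032^16 = (1032^8)^2 ≡ 167^2 = 27889 ≡ 1377 (mod 1657)
1032^29 = 1032^16 · 1032^8 · 1032^4 · 1032^1 ≡ 1377 · 167 · 59 · 1032 ≡ 800 (mod 1657).

800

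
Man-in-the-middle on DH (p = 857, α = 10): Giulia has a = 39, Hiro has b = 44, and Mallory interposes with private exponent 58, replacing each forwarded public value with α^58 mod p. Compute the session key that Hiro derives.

Hiro receives Mallory's public value M = 10^58 mod 857 instead of the honest one.
10^1 ≡ 10 (mod 857)
10^2 = (10^1)^2 ≡ 10^2 = 100 ≡ 100 (mod 857)
10^4 = (10^2)^2 ≡ 100^2 = 10000 ≡ 573 (mod 857)
10^8 = (10^4)^2 ≡ 573^2 = 328329 ≡ 98 (mod 857)
10^16 = (10^8)^2 ≡ 98^2 = 9604 ≡ 177 (mod 857)
10^32 = (10^16)^2 ≡ 177^2 = 31329 ≡ 477 (mod 857)
10^58 = 10^32 · 10^16 · 10^8 · 10^2 ≡ 477 · 177 · 98 · 100 ≡ 695 (mod 857).
So M = 695. Hiro computes K = M^44 mod 857.
695^1 ≡ 695 (mod 857)
695^2 = (695^1)^2 ≡ 695^2 = 483025 ≡ 534 (mod 857)
695^4 = (695^2)^2 ≡ 534^2 = 285156 ≡ 632 (mod 857)
695^8 = (695^4)^2 ≡ 632^2 = 399424 ≡ 62 (mod 857)
695^16 = (695^8)^2 ≡ 62^2 = 3844 ≡ 416 (mod 857)
695^32 = (695^16)^2 ≡ 416^2 = 173056 ≡ 799 (mod 857)
695^44 = 695^32 · 695^8 · 695^4 ≡ 799 · 62 · 632 ≡ 92 (mod 857).

92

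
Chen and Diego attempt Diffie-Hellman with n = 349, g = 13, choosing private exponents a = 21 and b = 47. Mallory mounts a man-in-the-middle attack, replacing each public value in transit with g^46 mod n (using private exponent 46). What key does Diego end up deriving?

214

Diego receives Mallory's public value M = 13^46 mod 349 instead of the honest one.
13^1 ≡ 13 (mod 349)
13^2 = (13^1)^2 ≡ 13^2 = 169 ≡ 169 (mod 349)
13^4 = (13^2)^2 ≡ 169^2 = 28561 ≡ 292 (mod 349)
13^8 = (13^4)^2 ≡ 292^2 = 85264 ≡ 108 (mod 349)
13^16 = (13^8)^2 ≡ 108^2 = 11664 ≡ 147 (mod 349)
13^32 = (13^16)^2 ≡ 147^2 = 21609 ≡ 320 (mod 349)
13^46 = 13^32 · 13^8 · 13^4 · 13^2 ≡ 320 · 108 · 292 · 169 ≡ 204 (mod 349).
So M = 204. Diego computes K = M^47 mod 349.
204^1 ≡ 204 (mod 349)
204^2 = (204^1)^2 ≡ 204^2 = 41616 ≡ 85 (mod 349)
204^4 = (204^2)^2 ≡ 85^2 = 7225 ≡ 245 (mod 349)
204^8 = (204^4)^2 ≡ 245^2 = 60025 ≡ 346 (mod 349)
204^16 = (204^8)^2 ≡ 346^2 = 119716 ≡ 9 (mod 349)
204^32 = (204^16)^2 ≡ 9^2 = 81 ≡ 81 (mod 349)
204^47 = 204^32 · 204^8 · 204^4 · 204^2 · 204^1 ≡ 81 · 346 · 245 · 85 · 204 ≡ 214 (mod 349).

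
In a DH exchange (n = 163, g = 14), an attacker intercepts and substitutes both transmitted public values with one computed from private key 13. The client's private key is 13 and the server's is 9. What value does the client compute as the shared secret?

100

The client receives an attacker's public value M = 14^13 mod 163 instead of the honest one.
14^1 ≡ 14 (mod 163)
14^2 = (14^1)^2 ≡ 14^2 = 196 ≡ 33 (mod 163)
14^4 = (14^2)^2 ≡ 33^2 = 1089 ≡ 111 (mod 163)
14^8 = (14^4)^2 ≡ 111^2 = 12321 ≡ 96 (mod 163)
14^13 = 14^8 · 14^4 · 14^1 ≡ 96 · 111 · 14 ≡ 39 (mod 163).
So M = 39. The client computes K = M^13 mod 163.
39^1 ≡ 39 (mod 163)
39^2 = (39^1)^2 ≡ 39^2 = 1521 ≡ 54 (mod 163)
39^4 = (39^2)^2 ≡ 54^2 = 2916 ≡ 145 (mod 163)
39^8 = (39^4)^2 ≡ 145^2 = 21025 ≡ 161 (mod 163)
39^13 = 39^8 · 39^4 · 39^1 ≡ 161 · 145 · 39 ≡ 100 (mod 163).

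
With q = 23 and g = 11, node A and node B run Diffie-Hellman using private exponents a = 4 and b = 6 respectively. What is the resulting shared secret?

Node A sends A = g^a mod q = 11^4 mod 23.
11^1 ≡ 11 (mod 23)
11^2 = (11^1)^2 ≡ 11^2 = 121 ≡ 6 (mod 23)
11^4 = (11^2)^2 ≡ 6^2 = 36 ≡ 13 (mod 23)
So A = 13. Node B then computes K = A^b mod q = 13^6 mod 23.
13^1 ≡ 13 (mod 23)
13^2 = (13^1)^2 ≡ 13^2 = 169 ≡ 8 (mod 23)
13^4 = (13^2)^2 ≡ 8^2 = 64 ≡ 18 (mod 23)
13^6 = 13^4 · 13^2 ≡ 18 · 8 ≡ 6 (mod 23).

6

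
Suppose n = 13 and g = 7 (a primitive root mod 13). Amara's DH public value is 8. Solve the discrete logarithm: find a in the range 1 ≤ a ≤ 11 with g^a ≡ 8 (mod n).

Try successive powers of 7 modulo 13:
7^1 ≡ 7
7^2 ≡ 10
7^3 ≡ 5
7^4 ≡ 9
7^5 ≡ 11
7^6 ≡ 12
7^7 ≡ 6
7^8 ≡ 3
7^9 ≡ 8
Found: a = 9.

9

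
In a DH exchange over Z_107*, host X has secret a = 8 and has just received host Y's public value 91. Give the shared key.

Shared key K = 91^8 mod 107.
91^1 ≡ 91 (mod 107)
91^2 = (91^1)^2 ≡ 91^2 = 8281 ≡ 42 (mod 107)
91^4 = (91^2)^2 ≡ 42^2 = 1764 ≡ 52 (mod 107)
91^8 = (91^4)^2 ≡ 52^2 = 2704 ≡ 29 (mod 107)

29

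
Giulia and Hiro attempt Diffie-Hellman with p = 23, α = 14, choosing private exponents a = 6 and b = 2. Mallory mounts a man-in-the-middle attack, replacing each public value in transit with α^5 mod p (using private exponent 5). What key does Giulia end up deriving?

13

Giulia receives Mallory's public value M = 14^5 mod 23 instead of the honest one.
14^1 ≡ 14 (mod 23)
14^2 = (14^1)^2 ≡ 14^2 = 196 ≡ 12 (mod 23)
14^4 = (14^2)^2 ≡ 12^2 = 144 ≡ 6 (mod 23)
14^5 = 14^4 · 14^1 ≡ 6 · 14 ≡ 15 (mod 23).
So M = 15. Giulia computes K = M^6 mod 23.
15^1 ≡ 15 (mod 23)
15^2 = (15^1)^2 ≡ 15^2 = 225 ≡ 18 (mod 23)
15^4 = (15^2)^2 ≡ 18^2 = 324 ≡ 2 (mod 23)
15^6 = 15^4 · 15^2 ≡ 2 · 18 ≡ 13 (mod 23).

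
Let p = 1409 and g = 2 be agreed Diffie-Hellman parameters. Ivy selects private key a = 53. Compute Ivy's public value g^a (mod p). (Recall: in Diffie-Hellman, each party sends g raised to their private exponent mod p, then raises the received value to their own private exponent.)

1011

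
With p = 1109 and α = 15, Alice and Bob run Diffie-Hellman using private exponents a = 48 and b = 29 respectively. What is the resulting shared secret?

861

Bob sends B = α^b mod p = 15^29 mod 1109.
15^1 ≡ 15 (mod 1109)
15^2 = (15^1)^2 ≡ 15^2 = 225 ≡ 225 (mod 1109)
15^4 = (15^2)^2 ≡ 225^2 = 50625 ≡ 720 (mod 1109)
15^8 = (15^4)^2 ≡ 720^2 = 518400 ≡ 497 (mod 1109)
15^16 = (15^8)^2 ≡ 497^2 = 247009 ≡ 811 (mod 1109)
15^29 = 15^16 · 15^8 · 15^4 · 15^1 ≡ 811 · 497 · 720 · 15 ≡ 279 (mod 1109).
So B = 279. Alice then computes K = B^a mod p = 279^48 mod 1109.
279^1 ≡ 279 (mod 1109)
279^2 = (279^1)^2 ≡ 279^2 = 77841 ≡ 211 (mod 1109)
279^4 = (279^2)^2 ≡ 211^2 = 44521 ≡ 161 (mod 1109)
279^8 = (279^4)^2 ≡ 161^2 = 25921 ≡ 414 (mod 1109)
279^16 = (279^8)^2 ≡ 414^2 = 171396 ≡ 610 (mod 1109)
279^32 = (279^16)^2 ≡ 610^2 = 372100 ≡ 585 (mod 1109)
279^48 = 279^32 · 279^16 ≡ 585 · 610 ≡ 861 (mod 1109).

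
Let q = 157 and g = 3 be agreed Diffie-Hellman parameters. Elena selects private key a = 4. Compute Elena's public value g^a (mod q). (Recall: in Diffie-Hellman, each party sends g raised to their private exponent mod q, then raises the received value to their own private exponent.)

81

Public value = 3^4 (mod 157).
3^1 ≡ 3 (mod 157)
3^2 = (3^1)^2 ≡ 3^2 = 9 ≡ 9 (mod 157)
3^4 = (3^2)^2 ≡ 9^2 = 81 ≡ 81 (mod 157)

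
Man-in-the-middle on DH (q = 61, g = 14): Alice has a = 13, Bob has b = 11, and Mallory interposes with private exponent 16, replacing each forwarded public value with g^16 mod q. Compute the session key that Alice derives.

Alice receives Mallory's public value M = 14^16 mod 61 instead of the honest one.
14^1 ≡ 14 (mod 61)
14^2 = (14^1)^2 ≡ 14^2 = 196 ≡ 13 (mod 61)
14^4 = (14^2)^2 ≡ 13^2 = 169 ≡ 47 (mod 61)
14^8 = (14^4)^2 ≡ 47^2 = 2209 ≡ 13 (mod 61)
14^16 = (14^8)^2 ≡ 13^2 = 169 ≡ 47 (mod 61)
So M = 47. Alice computes K = M^13 mod 61.
47^1 ≡ 47 (mod 61)
47^2 = (47^1)^2 ≡ 47^2 = 2209 ≡ 13 (mod 61)
47^4 = (47^2)^2 ≡ 13^2 = 169 ≡ 47 (mod 61)
47^8 = (47^4)^2 ≡ 47^2 = 2209 ≡ 13 (mod 61)
47^13 = 47^8 · 47^4 · 47^1 ≡ 13 · 47 · 47 ≡ 47 (mod 61).

47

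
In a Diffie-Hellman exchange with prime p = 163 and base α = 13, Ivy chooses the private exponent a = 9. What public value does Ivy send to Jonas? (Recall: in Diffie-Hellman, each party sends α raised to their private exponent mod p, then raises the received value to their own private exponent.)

59

Public value = 13^9 mod 163.
13^1 ≡ 13 (mod 163)
13^2 = (13^1)^2 ≡ 13^2 = 169 ≡ 6 (mod 163)
13^4 = (13^2)^2 ≡ 6^2 = 36 ≡ 36 (mod 163)
13^8 = (13^4)^2 ≡ 36^2 = 1296 ≡ 155 (mod 163)
13^9 = 13^8 · 13^1 ≡ 155 · 13 ≡ 59 (mod 163).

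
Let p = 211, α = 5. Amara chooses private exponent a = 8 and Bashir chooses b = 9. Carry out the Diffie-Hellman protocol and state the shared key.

Amara sends A = α^a mod p = 5^8 mod 211.
5^1 ≡ 5 (mod 211)
5^2 = (5^1)^2 ≡ 5^2 = 25 ≡ 25 (mod 211)
5^4 = (5^2)^2 ≡ 25^2 = 625 ≡ 203 (mod 211)
5^8 = (5^4)^2 ≡ 203^2 = 41209 ≡ 64 (mod 211)
So A = 64. Bashir then computes K = A^b mod p = 64^9 mod 211.
64^1 ≡ 64 (mod 211)
64^2 = (64^1)^2 ≡ 64^2 = 4096 ≡ 87 (mod 211)
64^4 = (64^2)^2 ≡ 87^2 = 7569 ≡ 184 (mod 211)
64^8 = (64^4)^2 ≡ 184^2 = 33856 ≡ 96 (mod 211)
64^9 = 64^8 · 64^1 ≡ 96 · 64 ≡ 25 (mod 211).

25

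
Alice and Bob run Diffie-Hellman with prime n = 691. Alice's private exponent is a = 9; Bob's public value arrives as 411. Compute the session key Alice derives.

195

Shared key K = 411^9 mod 691.
411^1 ≡ 411 (mod 691)
411^2 = (411^1)^2 ≡ 411^2 = 168921 ≡ 317 (mod 691)
411^4 = (411^2)^2 ≡ 317^2 = 100489 ≡ 294 (mod 691)
411^8 = (411^4)^2 ≡ 294^2 = 86436 ≡ 61 (mod 691)
411^9 = 411^8 · 411^1 ≡ 61 · 411 ≡ 195 (mod 691).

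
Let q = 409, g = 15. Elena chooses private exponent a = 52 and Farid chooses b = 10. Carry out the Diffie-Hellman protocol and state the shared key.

179

Farid sends B = g^b mod q = 15^10 mod 409.
15^1 ≡ 15 (mod 409)
15^2 = (15^1)^2 ≡ 15^2 = 225 ≡ 225 (mod 409)
15^4 = (15^2)^2 ≡ 225^2 = 50625 ≡ 318 (mod 409)
15^8 = (15^4)^2 ≡ 318^2 = 101124 ≡ 101 (mod 409)
15^10 = 15^8 · 15^2 ≡ 101 · 225 ≡ 230 (mod 409).
So B = 230. Elena then computes K = B^a mod q = 230^52 mod 409.
230^1 ≡ 230 (mod 409)
230^2 = (230^1)^2 ≡ 230^2 = 52900 ≡ 139 (mod 409)
230^4 = (230^2)^2 ≡ 139^2 = 19321 ≡ 98 (mod 409)
230^8 = (230^4)^2 ≡ 98^2 = 9604 ≡ 197 (mod 409)
230^16 = (230^8)^2 ≡ 197^2 = 38809 ≡ 363 (mod 409)
230^32 = (230^16)^2 ≡ 363^2 = 131769 ≡ 71 (mod 409)
230^52 = 230^32 · 230^16 · 230^4 ≡ 71 · 363 · 98 ≡ 179 (mod 409).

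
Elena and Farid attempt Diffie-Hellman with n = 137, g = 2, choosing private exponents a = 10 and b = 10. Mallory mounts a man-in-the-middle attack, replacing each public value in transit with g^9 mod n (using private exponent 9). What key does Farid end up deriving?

Farid receives Mallory's public value M = 2^9 mod 137 instead of the honest one.
2^1 ≡ 2 (mod 137)
2^2 = (2^1)^2 ≡ 2^2 = 4 ≡ 4 (mod 137)
2^4 = (2^2)^2 ≡ 4^2 = 16 ≡ 16 (mod 137)
2^8 = (2^4)^2 ≡ 16^2 = 256 ≡ 119 (mod 137)
2^9 = 2^8 · 2^1 ≡ 119 · 2 ≡ 101 (mod 137).
So M = 101. Farid computes K = M^10 mod 137.
101^1 ≡ 101 (mod 137)
101^2 = (101^1)^2 ≡ 101^2 = 10201 ≡ 63 (mod 137)
101^4 = (101^2)^2 ≡ 63^2 = 3969 ≡ 133 (mod 137)
101^8 = (101^4)^2 ≡ 133^2 = 17689 ≡ 16 (mod 137)
101^10 = 101^8 · 101^2 ≡ 16 · 63 ≡ 49 (mod 137).

49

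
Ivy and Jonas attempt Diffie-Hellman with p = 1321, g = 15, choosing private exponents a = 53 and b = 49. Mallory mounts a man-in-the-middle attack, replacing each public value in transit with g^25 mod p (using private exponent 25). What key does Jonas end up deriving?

774

Jonas receives Mallory's public value M = 15^25 mod 1321 instead of the honest one.
15^1 ≡ 15 (mod 1321)
15^2 = (15^1)^2 ≡ 15^2 = 225 ≡ 225 (mod 1321)
15^4 = (15^2)^2 ≡ 225^2 = 50625 ≡ 427 (mod 1321)
15^8 = (15^4)^2 ≡ 427^2 = 182329 ≡ 31 (mod 1321)
15^16 = (15^8)^2 ≡ 31^2 = 961 ≡ 961 (mod 1321)
15^25 = 15^16 · 15^8 · 15^1 ≡ 961 · 31 · 15 ≡ 367 (mod 1321).
So M = 367. Jonas computes K = M^49 mod 1321.
367^1 ≡ 367 (mod 1321)
367^2 = (367^1)^2 ≡ 367^2 = 134689 ≡ 1268 (mod 1321)
367^4 = (367^2)^2 ≡ 1268^2 = 1607824 ≡ 167 (mod 1321)
367^8 = (367^4)^2 ≡ 167^2 = 27889 ≡ 148 (mod 1321)
367^16 = (367^8)^2 ≡ 148^2 = 21904 ≡ 768 (mod 1321)
367^32 = (367^16)^2 ≡ 768^2 = 589824 ≡ 658 (mod 1321)
367^49 = 367^32 · 367^16 · 367^1 ≡ 658 · 768 · 367 ≡ 774 (mod 1321).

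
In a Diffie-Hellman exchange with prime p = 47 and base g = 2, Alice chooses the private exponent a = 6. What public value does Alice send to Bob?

Public value = 2^{6} \pmod{47}.
2^1 ≡ 2 (mod 47)
2^2 = (2^1)^2 ≡ 2^2 = 4 ≡ 4 (mod 47)
2^4 = (2^2)^2 ≡ 4^2 = 16 ≡ 16 (mod 47)
2^6 = 2^4 · 2^2 ≡ 16 · 4 ≡ 17 (mod 47).

17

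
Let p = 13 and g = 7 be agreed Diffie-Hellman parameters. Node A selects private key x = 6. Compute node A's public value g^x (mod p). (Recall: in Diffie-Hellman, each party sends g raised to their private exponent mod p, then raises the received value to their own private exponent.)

Public value = 7^6 (mod 13).
7^1 ≡ 7 (mod 13)
7^2 = (7^1)^2 ≡ 7^2 = 49 ≡ 10 (mod 13)
7^4 = (7^2)^2 ≡ 10^2 = 100 ≡ 9 (mod 13)
7^6 = 7^4 · 7^2 ≡ 9 · 10 ≡ 12 (mod 13).

12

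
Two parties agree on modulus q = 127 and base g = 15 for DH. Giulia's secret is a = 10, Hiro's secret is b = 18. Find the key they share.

Giulia sends A = g^a mod q = 15^10 mod 127.
15^1 ≡ 15 (mod 127)
15^2 = (15^1)^2 ≡ 15^2 = 225 ≡ 98 (mod 127)
15^4 = (15^2)^2 ≡ 98^2 = 9604 ≡ 79 (mod 127)
15^8 = (15^4)^2 ≡ 79^2 = 6241 ≡ 18 (mod 127)
15^10 = 15^8 · 15^2 ≡ 18 · 98 ≡ 113 (mod 127).
So A = 113. Hiro then computes K = A^b mod q = 113^18 mod 127.
113^1 ≡ 113 (mod 127)
113^2 = (113^1)^2 ≡ 113^2 = 12769 ≡ 69 (mod 127)
113^4 = (113^2)^2 ≡ 69^2 = 4761 ≡ 62 (mod 127)
113^8 = (113^4)^2 ≡ 62^2 = 3844 ≡ 34 (mod 127)
113^16 = (113^8)^2 ≡ 34^2 = 1156 ≡ 13 (mod 127)
113^18 = 113^16 · 113^2 ≡ 13 · 69 ≡ 8 (mod 127).

8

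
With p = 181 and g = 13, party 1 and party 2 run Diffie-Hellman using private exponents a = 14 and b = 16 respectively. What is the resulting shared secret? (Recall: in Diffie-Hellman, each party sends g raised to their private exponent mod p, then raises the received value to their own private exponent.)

Party 2 sends B = g^b mod p = 13^16 mod 181.
13^1 ≡ 13 (mod 181)
13^2 = (13^1)^2 ≡ 13^2 = 169 ≡ 169 (mod 181)
13^4 = (13^2)^2 ≡ 169^2 = 28561 ≡ 144 (mod 181)
13^8 = (13^4)^2 ≡ 144^2 = 20736 ≡ 102 (mod 181)
13^16 = (13^8)^2 ≡ 102^2 = 10404 ≡ 87 (mod 181)
So B = 87. Party 1 then computes K = B^a mod p = 87^14 mod 181.
87^1 ≡ 87 (mod 181)
87^2 = (87^1)^2 ≡ 87^2 = 7569 ≡ 148 (mod 181)
87^4 = (87^2)^2 ≡ 148^2 = 21904 ≡ 3 (mod 181)
87^8 = (87^4)^2 ≡ 3^2 = 9 ≡ 9 (mod 181)
87^14 = 87^8 · 87^4 · 87^2 ≡ 9 · 3 · 148 ≡ 14 (mod 181).

14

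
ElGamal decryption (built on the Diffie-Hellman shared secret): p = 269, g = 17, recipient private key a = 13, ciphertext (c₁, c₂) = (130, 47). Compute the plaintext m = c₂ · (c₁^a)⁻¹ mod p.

Shared mask s = c₁^a mod p = 130^13 mod 269.
130^1 ≡ 130 (mod 269)
130^2 = (130^1)^2 ≡ 130^2 = 16900 ≡ 222 (mod 269)
130^4 = (130^2)^2 ≡ 222^2 = 49284 ≡ 57 (mod 269)
130^8 = (130^4)^2 ≡ 57^2 = 3249 ≡ 21 (mod 269)
130^13 = 130^8 · 130^4 · 130^1 ≡ 21 · 57 · 130 ≡ 128 (mod 269).
So s = 128; s⁻¹ ≡ 124 (mod 269).
m = c₂ · s⁻¹ mod 269 = 47 · 124 mod 269 = 179.

179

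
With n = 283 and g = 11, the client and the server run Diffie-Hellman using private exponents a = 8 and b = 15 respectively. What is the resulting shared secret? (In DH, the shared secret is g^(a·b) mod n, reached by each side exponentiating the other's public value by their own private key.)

The client sends A = g^a mod n = 11^8 mod 283.
11^1 ≡ 11 (mod 283)
11^2 = (11^1)^2 ≡ 11^2 = 121 ≡ 121 (mod 283)
11^4 = (11^2)^2 ≡ 121^2 = 14641 ≡ 208 (mod 283)
11^8 = (11^4)^2 ≡ 208^2 = 43264 ≡ 248 (mod 283)
So A = 248. The server then computes K = A^b mod n = 248^15 mod 283.
248^1 ≡ 248 (mod 283)
248^2 = (248^1)^2 ≡ 248^2 = 61504 ≡ 93 (mod 283)
248^4 = (248^2)^2 ≡ 93^2 = 8649 ≡ 159 (mod 283)
248^8 = (248^4)^2 ≡ 159^2 = 25281 ≡ 94 (mod 283)
248^15 = 248^8 · 248^4 · 248^2 · 248^1 ≡ 94 · 159 · 93 · 248 ≡ 168 (mod 283).

168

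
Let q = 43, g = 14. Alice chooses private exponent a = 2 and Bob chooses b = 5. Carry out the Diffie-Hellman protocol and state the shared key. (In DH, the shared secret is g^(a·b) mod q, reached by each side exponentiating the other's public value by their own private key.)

13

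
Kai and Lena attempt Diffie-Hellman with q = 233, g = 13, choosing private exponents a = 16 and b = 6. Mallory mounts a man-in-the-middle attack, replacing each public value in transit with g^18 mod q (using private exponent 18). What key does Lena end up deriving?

32

Lena receives Mallory's public value M = 13^18 mod 233 instead of the honest one.
13^1 ≡ 13 (mod 233)
13^2 = (13^1)^2 ≡ 13^2 = 169 ≡ 169 (mod 233)
13^4 = (13^2)^2 ≡ 169^2 = 28561 ≡ 135 (mod 233)
13^8 = (13^4)^2 ≡ 135^2 = 18225 ≡ 51 (mod 233)
13^16 = (13^8)^2 ≡ 51^2 = 2601 ≡ 38 (mod 233)
13^18 = 13^16 · 13^2 ≡ 38 · 169 ≡ 131 (mod 233).
So M = 131. Lena computes K = M^6 mod 233.
131^1 ≡ 131 (mod 233)
131^2 = (131^1)^2 ≡ 131^2 = 17161 ≡ 152 (mod 233)
131^4 = (131^2)^2 ≡ 152^2 = 23104 ≡ 37 (mod 233)
131^6 = 131^4 · 131^2 ≡ 37 · 152 ≡ 32 (mod 233).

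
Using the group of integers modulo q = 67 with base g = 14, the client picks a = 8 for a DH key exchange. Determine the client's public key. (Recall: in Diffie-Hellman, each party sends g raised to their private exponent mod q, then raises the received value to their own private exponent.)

22

Public value = 14^{8} \pmod{67}.
14^1 ≡ 14 (mod 67)
14^2 = (14^1)^2 ≡ 14^2 = 196 ≡ 62 (mod 67)
14^4 = (14^2)^2 ≡ 62^2 = 3844 ≡ 25 (mod 67)
14^8 = (14^4)^2 ≡ 25^2 = 625 ≡ 22 (mod 67)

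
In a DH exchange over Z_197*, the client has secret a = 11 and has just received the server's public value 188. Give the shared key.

Shared key K = 188^11 mod 197.
188^1 ≡ 188 (mod 197)
188^2 = (188^1)^2 ≡ 188^2 = 35344 ≡ 81 (mod 197)
188^4 = (188^2)^2 ≡ 81^2 = 6561 ≡ 60 (mod 197)
188^8 = (188^4)^2 ≡ 60^2 = 3600 ≡ 54 (mod 197)
188^11 = 188^8 · 188^2 · 188^1 ≡ 54 · 81 · 188 ≡ 34 (mod 197).

34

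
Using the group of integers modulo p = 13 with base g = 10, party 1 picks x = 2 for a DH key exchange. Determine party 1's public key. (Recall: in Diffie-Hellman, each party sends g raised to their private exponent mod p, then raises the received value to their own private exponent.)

Public value = 10^2 mod 13.
10^1 ≡ 10 (mod 13)
10^2 = (10^1)^2 ≡ 10^2 = 100 ≡ 9 (mod 13)

9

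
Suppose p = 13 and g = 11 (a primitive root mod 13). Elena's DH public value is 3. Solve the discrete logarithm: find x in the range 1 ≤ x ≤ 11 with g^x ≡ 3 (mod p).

Try successive powers of 11 modulo 13:
11^1 ≡ 11
11^2 ≡ 4
11^3 ≡ 5
11^4 ≡ 3
Found: x = 4.

4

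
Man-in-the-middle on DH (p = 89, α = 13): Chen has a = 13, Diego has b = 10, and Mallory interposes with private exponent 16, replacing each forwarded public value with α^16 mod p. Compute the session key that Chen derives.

Chen receives Mallory's public value M = 13^16 mod 89 instead of the honest one.
13^1 ≡ 13 (mod 89)
13^2 = (13^1)^2 ≡ 13^2 = 169 ≡ 80 (mod 89)
13^4 = (13^2)^2 ≡ 80^2 = 6400 ≡ 81 (mod 89)
13^8 = (13^4)^2 ≡ 81^2 = 6561 ≡ 64 (mod 89)
13^16 = (13^8)^2 ≡ 64^2 = 4096 ≡ 2 (mod 89)
So M = 2. Chen computes K = M^13 mod 89.
2^1 ≡ 2 (mod 89)
2^2 = (2^1)^2 ≡ 2^2 = 4 ≡ 4 (mod 89)
2^4 = (2^2)^2 ≡ 4^2 = 16 ≡ 16 (mod 89)
2^8 = (2^4)^2 ≡ 16^2 = 256 ≡ 78 (mod 89)
2^13 = 2^8 · 2^4 · 2^1 ≡ 78 · 16 · 2 ≡ 4 (mod 89).

4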